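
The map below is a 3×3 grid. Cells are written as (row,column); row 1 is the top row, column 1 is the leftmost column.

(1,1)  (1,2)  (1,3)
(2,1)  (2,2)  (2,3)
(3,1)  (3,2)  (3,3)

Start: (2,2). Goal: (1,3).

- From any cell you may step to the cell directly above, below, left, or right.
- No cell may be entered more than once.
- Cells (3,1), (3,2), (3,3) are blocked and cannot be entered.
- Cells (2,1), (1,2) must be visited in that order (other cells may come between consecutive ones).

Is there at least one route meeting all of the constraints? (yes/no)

One route that works: (2,2) → (2,1) → (1,1) → (1,2) → (1,3).

yes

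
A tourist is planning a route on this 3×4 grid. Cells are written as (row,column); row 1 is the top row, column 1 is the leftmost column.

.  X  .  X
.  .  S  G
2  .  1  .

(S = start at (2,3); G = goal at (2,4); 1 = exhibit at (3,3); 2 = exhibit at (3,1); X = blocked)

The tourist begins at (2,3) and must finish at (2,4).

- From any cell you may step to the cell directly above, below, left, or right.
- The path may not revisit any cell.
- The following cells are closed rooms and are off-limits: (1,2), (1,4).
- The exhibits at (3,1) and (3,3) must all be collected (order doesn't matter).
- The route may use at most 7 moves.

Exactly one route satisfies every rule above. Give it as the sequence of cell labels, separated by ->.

(2,3) -> (2,2) -> (2,1) -> (3,1) -> (3,2) -> (3,3) -> (3,4) -> (2,4)

Any route must reach (3,1) and (3,3) and still end at (2,4) within 7 moves, so the order of the required stops is forced.
Route from (2,3): left 2 to (2,1), down 1 to (3,1), right 3 to (3,4), up 1 to (2,4) — 7 moves in all.
Check: all required cells visited; 7 ≤ 7 moves.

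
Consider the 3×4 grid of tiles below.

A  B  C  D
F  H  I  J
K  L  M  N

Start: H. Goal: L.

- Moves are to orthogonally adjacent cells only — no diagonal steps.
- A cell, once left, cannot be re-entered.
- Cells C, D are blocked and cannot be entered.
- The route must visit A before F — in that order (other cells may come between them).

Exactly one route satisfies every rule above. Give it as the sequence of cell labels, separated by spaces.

The waypoints must appear in the order A, F, with no cell reused.
Route from H: up to B, left to A, 2× down (reaching K), right to L — 5 moves in all.
Check: order respected (A at step 2, F at step 3).

H B A F K L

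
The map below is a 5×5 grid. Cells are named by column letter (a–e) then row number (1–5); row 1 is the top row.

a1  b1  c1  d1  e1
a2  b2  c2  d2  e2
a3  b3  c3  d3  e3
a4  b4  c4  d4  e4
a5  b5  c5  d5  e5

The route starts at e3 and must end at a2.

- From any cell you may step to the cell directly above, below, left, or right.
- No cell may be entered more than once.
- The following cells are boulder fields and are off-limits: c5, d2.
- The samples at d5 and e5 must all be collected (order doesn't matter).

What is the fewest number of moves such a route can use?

9

Any route passes through d5 and e5 in some order between e3 and a2. Summing Manhattan distances along each leg and taking the cheapest ordering (e3 → e5 → d5 → a2) gives a lower bound of 2 + 1 + 6 = 9 moves.
A route of 9 moves achieves this: e3 → e4 → e5 → d5 → d4 → d3 → c3 → c2 → b2 → a2.
Since 9 matches the lower bound, it is optimal.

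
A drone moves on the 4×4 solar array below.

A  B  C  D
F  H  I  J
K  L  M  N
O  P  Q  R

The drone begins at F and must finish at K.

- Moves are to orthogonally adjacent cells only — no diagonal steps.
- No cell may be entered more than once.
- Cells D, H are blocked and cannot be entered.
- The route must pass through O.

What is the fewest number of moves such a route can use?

Any route passes through O somewhere between F and K. Summing Manhattan distances along the two legs (F → O → K) gives a lower bound of 2 + 1 = 3 moves.
The shortest route satisfying every rule uses 9 moves: F → A → B → C → I → M → Q → P → O → K.
The bound of 3 isn't tight here; checking systematically, no route of length 3 through 8 satisfies every constraint (on a 4-connected grid the length of any start-to-goal walk has the same parity as the Manhattan bound, so only lengths 3, 5, 7, … need checking), so 9 is the minimum.

9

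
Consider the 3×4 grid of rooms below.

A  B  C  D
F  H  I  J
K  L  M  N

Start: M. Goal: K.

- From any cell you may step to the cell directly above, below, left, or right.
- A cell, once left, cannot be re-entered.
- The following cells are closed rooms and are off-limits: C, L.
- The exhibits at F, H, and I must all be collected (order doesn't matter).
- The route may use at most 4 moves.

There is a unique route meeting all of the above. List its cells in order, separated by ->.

M -> I -> H -> F -> K

The budget equals the shortest possible length, so every move has to be on a shortest route through the required cells.
Route from M: up 1 to I, left 2 to F, down 1 to K — 4 moves in all.
Check: all required cells visited; 4 ≤ 4 moves.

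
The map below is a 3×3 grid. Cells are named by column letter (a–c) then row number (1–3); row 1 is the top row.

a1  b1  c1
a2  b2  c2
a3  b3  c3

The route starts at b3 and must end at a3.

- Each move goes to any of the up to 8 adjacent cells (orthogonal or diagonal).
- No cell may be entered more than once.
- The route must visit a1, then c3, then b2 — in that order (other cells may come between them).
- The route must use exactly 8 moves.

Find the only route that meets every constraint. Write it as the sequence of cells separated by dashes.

b3 - a2 - a1 - b1 - c1 - c2 - c3 - b2 - a3

The waypoints must appear in the order a1, c3, b2, with no cell reused.
Route from b3: up-left to a2, up to a1, 2× right (reaching c1), 2× down (reaching c3), up-left to b2, down-left to a3 — 8 moves in all.
Check: order respected (a1 at step 2, c3 at step 6, b2 at step 7); 8 moves as required.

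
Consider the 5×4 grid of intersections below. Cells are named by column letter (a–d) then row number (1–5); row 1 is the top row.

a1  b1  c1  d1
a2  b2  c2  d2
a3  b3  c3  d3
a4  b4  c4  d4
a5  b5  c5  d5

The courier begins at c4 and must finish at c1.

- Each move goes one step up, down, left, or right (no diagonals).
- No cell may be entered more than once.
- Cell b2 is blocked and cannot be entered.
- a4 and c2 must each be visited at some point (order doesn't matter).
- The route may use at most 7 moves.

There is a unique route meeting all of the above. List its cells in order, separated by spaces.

c4 b4 a4 a3 b3 c3 c2 c1

The 7-move cap with required stops at a4, c2 leaves no slack for detours.
Route from c4: left 2 to a4, up 1 to a3, right 2 to c3, up 2 to c1 — 7 moves in all.
Check: all required cells visited; 7 ≤ 7 moves.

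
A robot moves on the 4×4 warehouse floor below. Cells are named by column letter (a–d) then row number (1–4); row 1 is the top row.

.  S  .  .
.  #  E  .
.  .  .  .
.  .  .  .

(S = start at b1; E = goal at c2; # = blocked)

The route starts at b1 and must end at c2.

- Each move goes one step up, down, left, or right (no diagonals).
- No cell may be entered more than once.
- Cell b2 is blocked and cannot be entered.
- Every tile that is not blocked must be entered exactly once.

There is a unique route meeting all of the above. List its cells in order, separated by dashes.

b1 - a1 - a2 - a3 - a4 - b4 - b3 - c3 - c4 - d4 - d3 - d2 - d1 - c1 - c2

Need to visit all 15 open cells exactly once, starting at b1 and ending at c2.
Cell d1 has only two open neighbours (d2 and c1), so the path must pass straight through it: one of those is the cell it's entered from and the other is where it exits.
Route from b1: left 1 to a1, down 3 to a4, right 1 to b4, up 1 to b3, right 1 to c3, down 1 to c4, right 1 to d4, up 3 to d1, left 1 to c1, down 1 to c2 — 14 moves in all.
Check: all 15 open cells covered.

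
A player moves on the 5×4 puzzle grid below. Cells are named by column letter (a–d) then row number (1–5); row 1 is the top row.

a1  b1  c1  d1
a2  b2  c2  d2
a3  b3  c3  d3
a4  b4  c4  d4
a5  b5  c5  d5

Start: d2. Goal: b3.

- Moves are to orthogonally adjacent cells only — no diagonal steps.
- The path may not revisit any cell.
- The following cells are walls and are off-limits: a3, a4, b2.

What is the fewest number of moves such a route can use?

The Manhattan distance from d2 to b3 is |2−3| + |4−2| = 3, so at least 3 moves are needed.
A route of 3 moves achieves this: d2 → d3 → c3 → b3.
Since 3 matches the lower bound, it is optimal.

3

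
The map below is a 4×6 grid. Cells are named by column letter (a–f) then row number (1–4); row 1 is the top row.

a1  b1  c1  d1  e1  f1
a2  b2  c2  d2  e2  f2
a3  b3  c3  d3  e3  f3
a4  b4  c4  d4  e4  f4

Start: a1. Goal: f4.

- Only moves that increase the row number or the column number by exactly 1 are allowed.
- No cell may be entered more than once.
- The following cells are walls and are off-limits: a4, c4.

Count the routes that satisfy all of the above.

A right/down-only route from a1 to f4 makes exactly 3 down-moves and 5 right-moves in some order.
With no other constraints that would be C(8,3) = 56 routes.
Subtract routes through each blocked cell (inclusion–exclusion for overlaps): − through a4: 1 − through c4: 10 + through a4&c4: 1 → 46.
That gives 46 routes.

46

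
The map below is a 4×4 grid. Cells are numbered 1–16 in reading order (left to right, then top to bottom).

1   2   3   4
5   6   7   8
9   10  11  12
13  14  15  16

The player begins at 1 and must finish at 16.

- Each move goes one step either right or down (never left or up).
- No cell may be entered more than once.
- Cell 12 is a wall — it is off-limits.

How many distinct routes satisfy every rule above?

10

A right/down-only route from 1 to 16 makes exactly 3 down-moves and 3 right-moves in some order.
With no other constraints that would be C(6,3) = 20 routes.
Subtract routes through each blocked cell (inclusion–exclusion for overlaps): − through 12: 10 → 10.
That gives 10 routes.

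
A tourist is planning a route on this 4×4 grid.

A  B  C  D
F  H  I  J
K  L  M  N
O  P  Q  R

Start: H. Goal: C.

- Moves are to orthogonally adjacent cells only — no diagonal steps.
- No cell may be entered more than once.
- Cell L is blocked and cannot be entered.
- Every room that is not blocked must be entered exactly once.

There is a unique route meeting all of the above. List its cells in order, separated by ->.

H -> B -> A -> F -> K -> O -> P -> Q -> R -> N -> M -> I -> J -> D -> C

Need to visit all 15 open cells exactly once, starting at H and ending at C.
Route from H: up 1 to B, left 1 to A, down 3 to O, right 3 to R, up 1 to N, left 1 to M, up 1 to I, right 1 to J, up 1 to D, left 1 to C — 14 moves in all.
Check: all 15 open cells covered.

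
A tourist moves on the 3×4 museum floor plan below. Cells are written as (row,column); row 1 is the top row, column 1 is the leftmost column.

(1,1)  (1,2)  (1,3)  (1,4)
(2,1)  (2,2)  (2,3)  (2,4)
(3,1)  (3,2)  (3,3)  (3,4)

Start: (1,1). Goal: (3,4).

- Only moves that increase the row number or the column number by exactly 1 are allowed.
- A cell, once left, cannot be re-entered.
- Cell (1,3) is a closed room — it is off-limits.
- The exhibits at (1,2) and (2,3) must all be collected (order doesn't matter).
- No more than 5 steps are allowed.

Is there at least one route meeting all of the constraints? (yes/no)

One route that works: (1,1) → (1,2) → (2,2) → (2,3) → (3,3) → (3,4).

yes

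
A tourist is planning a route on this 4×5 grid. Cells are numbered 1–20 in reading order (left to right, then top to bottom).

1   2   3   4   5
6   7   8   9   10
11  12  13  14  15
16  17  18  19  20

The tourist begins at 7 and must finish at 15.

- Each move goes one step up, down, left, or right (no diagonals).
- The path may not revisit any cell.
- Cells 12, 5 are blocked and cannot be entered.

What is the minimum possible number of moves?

The Manhattan distance from 7 to 15 is |2−3| + |2−5| = 4, so at least 4 moves are needed.
A route of 4 moves achieves this: 7 → 8 → 13 → 14 → 15.
Since 4 matches the lower bound, it is optimal.

4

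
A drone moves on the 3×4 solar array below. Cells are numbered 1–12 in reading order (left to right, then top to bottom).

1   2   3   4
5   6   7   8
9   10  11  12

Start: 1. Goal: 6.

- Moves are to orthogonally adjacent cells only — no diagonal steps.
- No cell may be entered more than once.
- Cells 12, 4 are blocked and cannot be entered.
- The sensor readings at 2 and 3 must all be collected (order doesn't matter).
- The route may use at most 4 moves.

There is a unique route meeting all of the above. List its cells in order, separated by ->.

The budget equals the shortest possible length, so every move has to be on a shortest route through the required cells.
Route from 1: right 2 to 3, down 1 to 7, left 1 to 6 — 4 moves in all.
Check: all required cells visited; 4 ≤ 4 moves.

1 -> 2 -> 3 -> 7 -> 6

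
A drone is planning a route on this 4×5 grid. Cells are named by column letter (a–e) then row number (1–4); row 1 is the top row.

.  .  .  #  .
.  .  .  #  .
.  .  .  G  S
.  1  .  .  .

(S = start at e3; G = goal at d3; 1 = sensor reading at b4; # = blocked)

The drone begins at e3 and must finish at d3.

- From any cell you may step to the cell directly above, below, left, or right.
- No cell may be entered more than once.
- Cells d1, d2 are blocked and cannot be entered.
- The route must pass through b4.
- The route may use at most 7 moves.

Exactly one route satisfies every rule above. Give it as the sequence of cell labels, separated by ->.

e3 -> e4 -> d4 -> c4 -> b4 -> b3 -> c3 -> d3

The 7-move cap with required stops at b4 leaves no slack for detours.
Route from e3: down to e4, 3× left (reaching b4), up to b3, 2× right (reaching d3) — 7 moves in all.
Check: all required cells visited; 7 ≤ 7 moves.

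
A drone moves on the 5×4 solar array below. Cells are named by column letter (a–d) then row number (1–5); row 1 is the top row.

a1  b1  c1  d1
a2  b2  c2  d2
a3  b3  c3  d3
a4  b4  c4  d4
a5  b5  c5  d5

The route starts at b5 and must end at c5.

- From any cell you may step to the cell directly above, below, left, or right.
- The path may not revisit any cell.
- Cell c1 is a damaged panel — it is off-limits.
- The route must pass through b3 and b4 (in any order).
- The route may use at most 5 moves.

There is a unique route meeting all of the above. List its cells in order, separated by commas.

b5, b4, b3, c3, c4, c5

The 5-move cap with required stops at b3, b4 leaves no slack for detours.
Route from b5: up 2 to b3, right 1 to c3, down 2 to c5 — 5 moves in all.
Check: all required cells visited; 5 ≤ 5 moves.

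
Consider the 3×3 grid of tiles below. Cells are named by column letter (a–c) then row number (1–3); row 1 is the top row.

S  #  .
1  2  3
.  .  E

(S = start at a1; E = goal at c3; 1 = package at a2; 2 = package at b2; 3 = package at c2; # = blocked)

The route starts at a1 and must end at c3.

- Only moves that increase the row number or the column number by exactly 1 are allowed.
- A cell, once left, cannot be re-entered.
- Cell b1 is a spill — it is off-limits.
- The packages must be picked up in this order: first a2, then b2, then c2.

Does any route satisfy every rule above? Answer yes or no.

One route that works: a1 → a2 → b2 → c2 → c3.

yes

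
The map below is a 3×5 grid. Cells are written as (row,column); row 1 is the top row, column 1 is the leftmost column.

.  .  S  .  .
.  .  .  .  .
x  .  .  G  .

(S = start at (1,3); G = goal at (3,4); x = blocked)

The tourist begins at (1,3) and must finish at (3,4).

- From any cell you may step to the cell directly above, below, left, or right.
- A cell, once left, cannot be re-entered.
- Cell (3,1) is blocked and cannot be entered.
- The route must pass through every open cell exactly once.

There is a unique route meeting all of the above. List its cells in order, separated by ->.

Need to visit all 14 open cells exactly once, starting at (1,3) and ending at (3,4).
Cell (1,1) has only two open neighbours ((2,1) and (1,2)), so the path must pass straight through it: one of those is the cell it's entered from and the other is where it exits.
Route from (1,3): left 2 to (1,1), down 1 to (2,1), right 1 to (2,2), down 1 to (3,2), right 1 to (3,3), up 1 to (2,3), right 1 to (2,4), up 1 to (1,4), right 1 to (1,5), down 2 to (3,5), left 1 to (3,4) — 13 moves in all.
Check: all 14 open cells covered.

(1,3) -> (1,2) -> (1,1) -> (2,1) -> (2,2) -> (3,2) -> (3,3) -> (2,3) -> (2,4) -> (1,4) -> (1,5) -> (2,5) -> (3,5) -> (3,4)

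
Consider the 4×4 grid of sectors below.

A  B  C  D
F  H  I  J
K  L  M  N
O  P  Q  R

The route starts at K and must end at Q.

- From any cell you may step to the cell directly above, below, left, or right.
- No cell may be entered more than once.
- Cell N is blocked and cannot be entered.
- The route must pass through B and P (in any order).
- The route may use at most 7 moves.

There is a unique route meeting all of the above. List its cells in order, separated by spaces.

Any route must reach B and P and still end at Q within 7 moves, so the order of the required stops is forced.
Route from K: 2× up (reaching A), right to B, 3× down (reaching P), right to Q — 7 moves in all.
Check: all required cells visited; 7 ≤ 7 moves.

K F A B H L P Q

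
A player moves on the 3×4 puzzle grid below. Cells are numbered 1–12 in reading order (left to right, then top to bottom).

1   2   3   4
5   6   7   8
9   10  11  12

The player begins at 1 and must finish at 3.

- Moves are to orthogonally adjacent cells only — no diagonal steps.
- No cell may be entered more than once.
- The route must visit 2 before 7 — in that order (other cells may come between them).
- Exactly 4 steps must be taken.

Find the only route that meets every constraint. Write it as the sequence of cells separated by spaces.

The waypoints must appear in the order 2, 7, with no cell reused.
Route from 1: right to 2, down to 6, right to 7, up to 3 — 4 moves in all.
Check: order respected (2 at step 1, 7 at step 3); 4 moves as required.

1 2 6 7 3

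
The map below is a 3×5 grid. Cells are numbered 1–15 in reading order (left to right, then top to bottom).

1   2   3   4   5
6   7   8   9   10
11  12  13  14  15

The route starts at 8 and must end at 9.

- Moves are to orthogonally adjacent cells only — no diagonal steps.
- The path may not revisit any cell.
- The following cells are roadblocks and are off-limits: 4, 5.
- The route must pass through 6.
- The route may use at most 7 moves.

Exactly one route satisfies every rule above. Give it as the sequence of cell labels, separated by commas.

8, 7, 6, 11, 12, 13, 14, 9

Any route must reach 6 and still end at 9 within 7 moves, so the order of the required stops is forced.
Route from 8: 2× left (reaching 6), down to 11, 3× right (reaching 14), up to 9 — 7 moves in all.
Check: all required cells visited; 7 ≤ 7 moves.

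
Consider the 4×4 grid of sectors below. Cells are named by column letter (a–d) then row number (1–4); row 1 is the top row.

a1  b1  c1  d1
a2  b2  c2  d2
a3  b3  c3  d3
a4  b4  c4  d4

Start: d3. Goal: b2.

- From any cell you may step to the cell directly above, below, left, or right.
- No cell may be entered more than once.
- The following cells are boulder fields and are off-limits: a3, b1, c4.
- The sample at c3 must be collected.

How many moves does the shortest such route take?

3

Any route passes through c3 somewhere between d3 and b2. Summing Manhattan distances along the two legs (d3 → c3 → b2) gives a lower bound of 1 + 2 = 3 moves.
A route of 3 moves achieves this: d3 → c3 → c2 → b2.
Since 3 matches the lower bound, it is optimal.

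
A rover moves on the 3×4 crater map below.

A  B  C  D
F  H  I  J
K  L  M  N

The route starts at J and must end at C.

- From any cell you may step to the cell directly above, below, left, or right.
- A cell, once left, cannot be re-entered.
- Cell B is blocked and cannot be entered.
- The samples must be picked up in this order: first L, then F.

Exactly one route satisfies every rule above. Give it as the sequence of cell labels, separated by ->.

The waypoints must appear in the order L, F, with no cell reused.
Route from J: down 1 to N, left 3 to K, up 1 to F, right 2 to I, up 1 to C — 8 moves in all.
Check: order respected (L at step 3, F at step 5).

J -> N -> M -> L -> K -> F -> H -> I -> C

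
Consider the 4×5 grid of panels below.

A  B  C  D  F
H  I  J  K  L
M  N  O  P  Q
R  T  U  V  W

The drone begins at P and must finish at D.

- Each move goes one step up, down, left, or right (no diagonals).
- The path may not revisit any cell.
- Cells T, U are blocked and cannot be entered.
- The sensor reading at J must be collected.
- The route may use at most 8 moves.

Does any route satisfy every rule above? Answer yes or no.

One route that works: P → K → J → C → D.

yes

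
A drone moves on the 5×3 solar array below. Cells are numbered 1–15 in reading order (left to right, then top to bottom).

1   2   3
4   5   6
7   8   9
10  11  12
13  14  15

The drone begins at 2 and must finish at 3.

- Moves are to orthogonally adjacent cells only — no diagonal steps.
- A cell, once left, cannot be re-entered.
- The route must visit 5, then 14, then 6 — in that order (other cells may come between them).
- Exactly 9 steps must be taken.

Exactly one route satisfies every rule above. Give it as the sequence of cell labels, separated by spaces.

The waypoints must appear in the order 5, 14, 6, with no cell reused.
Route from 2: 4× down (reaching 14), right to 15, 4× up (reaching 3) — 9 moves in all.
Check: order respected (5 at step 1, 14 at step 4, 6 at step 8); 9 moves as required.

2 5 8 11 14 15 12 9 6 3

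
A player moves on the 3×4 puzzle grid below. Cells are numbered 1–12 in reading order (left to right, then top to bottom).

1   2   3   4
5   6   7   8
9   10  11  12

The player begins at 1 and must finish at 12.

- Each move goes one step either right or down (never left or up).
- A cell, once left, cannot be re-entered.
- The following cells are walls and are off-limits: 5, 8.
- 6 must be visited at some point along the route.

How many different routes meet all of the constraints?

2

A right/down-only route from 1 to 12 makes exactly 2 down-moves and 3 right-moves in some order.
With no other constraints that would be C(5,2) = 10 routes.
Split at 6 and multiply the segment counts (each segment already excludes blocked cells): 1→6: 1; 6→12: 2; product = 2.
That gives 2 routes.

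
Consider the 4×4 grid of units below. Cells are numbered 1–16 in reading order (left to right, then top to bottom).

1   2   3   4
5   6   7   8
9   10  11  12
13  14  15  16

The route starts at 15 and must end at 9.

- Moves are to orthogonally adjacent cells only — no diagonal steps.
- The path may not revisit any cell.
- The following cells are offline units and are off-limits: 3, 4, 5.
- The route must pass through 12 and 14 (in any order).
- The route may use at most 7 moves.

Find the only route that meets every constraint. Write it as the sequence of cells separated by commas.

The budget equals the shortest possible length, so every move has to be on a shortest route through the required cells.
Route from 15: right 1 to 16, up 1 to 12, left 2 to 10, down 1 to 14, left 1 to 13, up 1 to 9 — 7 moves in all.
Check: all required cells visited; 7 ≤ 7 moves.

15, 16, 12, 11, 10, 14, 13, 9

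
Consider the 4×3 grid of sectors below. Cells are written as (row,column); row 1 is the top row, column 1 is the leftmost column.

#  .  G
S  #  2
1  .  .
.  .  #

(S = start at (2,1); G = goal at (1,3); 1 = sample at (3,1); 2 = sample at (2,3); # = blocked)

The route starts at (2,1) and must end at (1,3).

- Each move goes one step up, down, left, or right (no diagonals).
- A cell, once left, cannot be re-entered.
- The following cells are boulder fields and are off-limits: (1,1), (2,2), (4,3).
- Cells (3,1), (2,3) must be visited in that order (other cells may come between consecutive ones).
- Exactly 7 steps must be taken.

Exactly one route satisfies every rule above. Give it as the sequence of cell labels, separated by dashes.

(2,1) - (3,1) - (4,1) - (4,2) - (3,2) - (3,3) - (2,3) - (1,3)

The waypoints must appear in the order (3,1), (2,3), with no cell reused.
Route from (2,1): 2× down (reaching (4,1)), right to (4,2), up to (3,2), right to (3,3), 2× up (reaching (1,3)) — 7 moves in all.
Check: order respected (1 at step 1, 2 at step 6); 7 moves as required.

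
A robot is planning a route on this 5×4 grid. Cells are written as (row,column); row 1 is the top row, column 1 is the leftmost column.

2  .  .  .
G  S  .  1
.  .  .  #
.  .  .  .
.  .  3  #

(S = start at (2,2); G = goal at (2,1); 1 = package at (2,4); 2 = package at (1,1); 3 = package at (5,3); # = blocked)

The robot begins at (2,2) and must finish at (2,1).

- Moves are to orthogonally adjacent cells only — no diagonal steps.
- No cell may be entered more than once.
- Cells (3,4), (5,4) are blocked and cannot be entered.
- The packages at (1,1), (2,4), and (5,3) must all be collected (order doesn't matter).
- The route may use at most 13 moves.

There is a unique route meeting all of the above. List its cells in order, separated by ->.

Any route must reach (1,1), (2,4), and (5,3) and still end at (2,1) within 13 moves, so the order of the required stops is forced.
Route from (2,2): 3× down (reaching (5,2)), right to (5,3), 3× up (reaching (2,3)), right to (2,4), up to (1,4), 3× left (reaching (1,1)), down to (2,1) — 13 moves in all.
Check: all required cells visited; 13 ≤ 13 moves.

(2,2) -> (3,2) -> (4,2) -> (5,2) -> (5,3) -> (4,3) -> (3,3) -> (2,3) -> (2,4) -> (1,4) -> (1,3) -> (1,2) -> (1,1) -> (2,1)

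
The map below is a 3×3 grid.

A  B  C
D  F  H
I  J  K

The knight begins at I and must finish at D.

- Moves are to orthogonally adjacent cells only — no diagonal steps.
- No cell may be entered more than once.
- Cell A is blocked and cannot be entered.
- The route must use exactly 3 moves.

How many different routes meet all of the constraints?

1

Need simple routes of exactly 3 moves from I to D (Manhattan distance 1, so 1 moves are spent on a detour and 1 undoing it).
Enumerating: I J F D.
That gives 1 route.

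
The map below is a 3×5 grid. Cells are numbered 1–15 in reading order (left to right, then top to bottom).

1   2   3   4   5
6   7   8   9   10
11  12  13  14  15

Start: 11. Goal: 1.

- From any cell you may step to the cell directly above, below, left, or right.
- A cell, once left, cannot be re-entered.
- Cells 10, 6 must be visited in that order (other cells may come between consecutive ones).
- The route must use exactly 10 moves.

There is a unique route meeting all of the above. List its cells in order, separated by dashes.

11 - 12 - 13 - 14 - 15 - 10 - 9 - 8 - 7 - 6 - 1

The waypoints must appear in the order 10, 6, with no cell reused.
Route from 11: right 4 to 15, up 1 to 10, left 4 to 6, up 1 to 1 — 10 moves in all.
Check: order respected (10 at step 5, 6 at step 9); 10 moves as required.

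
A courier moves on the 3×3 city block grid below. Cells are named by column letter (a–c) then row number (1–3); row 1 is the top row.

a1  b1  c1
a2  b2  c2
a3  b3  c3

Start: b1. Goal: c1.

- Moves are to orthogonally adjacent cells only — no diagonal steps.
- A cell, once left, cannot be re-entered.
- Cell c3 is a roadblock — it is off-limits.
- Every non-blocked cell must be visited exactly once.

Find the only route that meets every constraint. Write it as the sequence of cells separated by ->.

b1 -> a1 -> a2 -> a3 -> b3 -> b2 -> c2 -> c1

Need to visit all 8 open cells exactly once, starting at b1 and ending at c1.
Cell c2 has only two open neighbours (c1 and b2), so the path must pass straight through it: one of those is the cell it's entered from and the other is where it exits.
Route from b1: left to a1, 2× down (reaching a3), right to b3, up to b2, right to c2, up to c1 — 7 moves in all.
Check: all 8 open cells covered.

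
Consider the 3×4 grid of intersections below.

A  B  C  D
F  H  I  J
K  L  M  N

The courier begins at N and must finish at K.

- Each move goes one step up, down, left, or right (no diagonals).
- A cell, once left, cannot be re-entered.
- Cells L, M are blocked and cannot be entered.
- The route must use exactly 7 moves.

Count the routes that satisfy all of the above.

6

Need simple routes of exactly 7 moves from N to K (Manhattan distance 3, so 2 moves are spent on a detour and 2 undoing it).
Enumerating: N J D C I H F K | N J D C B H F K | N J D C B A F K | N J I C B H F K | N J I C B A F K | N J I H B A F K.
That gives 6 routes.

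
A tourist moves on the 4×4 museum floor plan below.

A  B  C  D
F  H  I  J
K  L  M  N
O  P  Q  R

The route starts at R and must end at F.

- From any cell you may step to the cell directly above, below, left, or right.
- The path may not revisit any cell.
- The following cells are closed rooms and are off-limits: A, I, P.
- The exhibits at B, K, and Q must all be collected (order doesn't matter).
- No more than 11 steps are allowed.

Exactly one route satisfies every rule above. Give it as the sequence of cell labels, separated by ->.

R -> Q -> M -> N -> J -> D -> C -> B -> H -> L -> K -> F

Any route must reach B, K, and Q and still end at F within 11 moves, so the order of the required stops is forced.
Route from R: left 1 to Q, up 1 to M, right 1 to N, up 2 to D, left 2 to B, down 2 to L, left 1 to K, up 1 to F — 11 moves in all.
Check: all required cells visited; 11 ≤ 11 moves.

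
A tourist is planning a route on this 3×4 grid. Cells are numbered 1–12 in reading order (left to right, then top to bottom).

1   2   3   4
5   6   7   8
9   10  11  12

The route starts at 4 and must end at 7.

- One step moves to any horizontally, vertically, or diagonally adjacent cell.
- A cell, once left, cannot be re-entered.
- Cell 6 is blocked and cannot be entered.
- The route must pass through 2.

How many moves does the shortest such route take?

3

Any route passes through 2 somewhere between 4 and 7. Summing Chebyshev distances along the two legs (4 → 2 → 7) gives a lower bound of 2 + 1 = 3 moves.
A route of 3 moves achieves this: 4 → 3 → 2 → 7.
Since 3 matches the lower bound, it is optimal.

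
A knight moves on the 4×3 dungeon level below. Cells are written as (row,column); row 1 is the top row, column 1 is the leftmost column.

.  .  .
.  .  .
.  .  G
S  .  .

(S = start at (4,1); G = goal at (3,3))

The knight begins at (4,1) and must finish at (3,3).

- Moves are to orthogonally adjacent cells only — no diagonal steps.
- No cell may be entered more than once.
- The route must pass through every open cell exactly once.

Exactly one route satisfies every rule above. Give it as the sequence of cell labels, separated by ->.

Need to visit all 12 open cells exactly once, starting at (4,1) and ending at (3,3).
Route from (4,1): 3× up (reaching (1,1)), 2× right (reaching (1,3)), down to (2,3), left to (2,2), 2× down (reaching (4,2)), right to (4,3), up to (3,3) — 11 moves in all.
Check: all 12 open cells covered.

(4,1) -> (3,1) -> (2,1) -> (1,1) -> (1,2) -> (1,3) -> (2,3) -> (2,2) -> (3,2) -> (4,2) -> (4,3) -> (3,3)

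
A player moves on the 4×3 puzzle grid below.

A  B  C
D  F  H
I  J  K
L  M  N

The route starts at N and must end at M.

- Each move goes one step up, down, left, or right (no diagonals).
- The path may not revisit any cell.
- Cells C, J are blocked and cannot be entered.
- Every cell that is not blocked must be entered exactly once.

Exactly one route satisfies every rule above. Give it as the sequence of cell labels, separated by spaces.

N K H F B A D I L M

Need to visit all 10 open cells exactly once, starting at N and ending at M.
Cell H has only two open neighbours (K and F), so the path must pass straight through it: one of those is the cell it's entered from and the other is where it exits.
Route from N: up 2 to H, left 1 to F, up 1 to B, left 1 to A, down 3 to L, right 1 to M — 9 moves in all.
Check: all 10 open cells covered.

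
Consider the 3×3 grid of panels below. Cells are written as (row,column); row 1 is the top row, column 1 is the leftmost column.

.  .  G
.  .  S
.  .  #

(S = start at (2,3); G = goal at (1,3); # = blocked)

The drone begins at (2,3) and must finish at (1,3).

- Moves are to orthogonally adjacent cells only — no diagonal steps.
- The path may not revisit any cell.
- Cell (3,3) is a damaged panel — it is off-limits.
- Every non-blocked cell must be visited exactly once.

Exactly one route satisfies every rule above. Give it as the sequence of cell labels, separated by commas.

(2,3), (2,2), (3,2), (3,1), (2,1), (1,1), (1,2), (1,3)

Need to visit all 8 open cells exactly once, starting at (2,3) and ending at (1,3).
Cell (3,2) has only two open neighbours ((2,2) and (3,1)), so the path must pass straight through it: one of those is the cell it's entered from and the other is where it exits.
Route from (2,3): left to (2,2), down to (3,2), left to (3,1), 2× up (reaching (1,1)), 2× right (reaching (1,3)) — 7 moves in all.
Check: all 8 open cells covered.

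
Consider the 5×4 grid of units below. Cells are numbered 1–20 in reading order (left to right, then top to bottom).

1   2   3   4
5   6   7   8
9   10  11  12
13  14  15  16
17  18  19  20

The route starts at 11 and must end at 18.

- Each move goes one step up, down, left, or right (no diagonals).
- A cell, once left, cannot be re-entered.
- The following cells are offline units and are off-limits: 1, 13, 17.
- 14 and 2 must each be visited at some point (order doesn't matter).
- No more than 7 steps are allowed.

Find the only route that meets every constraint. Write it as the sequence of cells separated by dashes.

The 7-move cap with required stops at 14, 2 leaves no slack for detours.
Route from 11: 2× up (reaching 3), left to 2, 4× down (reaching 18) — 7 moves in all.
Check: all required cells visited; 7 ≤ 7 moves.

11 - 7 - 3 - 2 - 6 - 10 - 14 - 18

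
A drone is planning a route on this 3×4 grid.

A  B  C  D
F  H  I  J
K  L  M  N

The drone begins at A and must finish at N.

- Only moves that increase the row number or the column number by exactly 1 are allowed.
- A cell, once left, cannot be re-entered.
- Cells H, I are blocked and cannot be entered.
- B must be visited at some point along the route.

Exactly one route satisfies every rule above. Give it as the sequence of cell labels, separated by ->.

Moves only go right or down, so the column and row indices never decrease.
Route from A: 3× right (reaching D), 2× down (reaching N) — 5 moves in all.
Check: all required cells visited.

A -> B -> C -> D -> J -> N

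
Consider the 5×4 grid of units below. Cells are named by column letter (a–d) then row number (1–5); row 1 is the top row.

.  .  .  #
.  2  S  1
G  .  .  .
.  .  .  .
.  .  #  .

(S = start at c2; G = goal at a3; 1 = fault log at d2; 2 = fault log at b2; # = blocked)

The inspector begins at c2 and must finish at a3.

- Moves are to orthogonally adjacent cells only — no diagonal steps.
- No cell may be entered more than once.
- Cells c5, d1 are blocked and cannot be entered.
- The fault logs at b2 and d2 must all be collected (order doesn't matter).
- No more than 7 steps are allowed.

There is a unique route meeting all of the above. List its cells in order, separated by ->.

c2 -> d2 -> d3 -> c3 -> b3 -> b2 -> a2 -> a3

Any route must reach b2 and d2 and still end at a3 within 7 moves, so the order of the required stops is forced.
Route from c2: right to d2, down to d3, 2× left (reaching b3), up to b2, left to a2, down to a3 — 7 moves in all.
Check: all required cells visited; 7 ≤ 7 moves.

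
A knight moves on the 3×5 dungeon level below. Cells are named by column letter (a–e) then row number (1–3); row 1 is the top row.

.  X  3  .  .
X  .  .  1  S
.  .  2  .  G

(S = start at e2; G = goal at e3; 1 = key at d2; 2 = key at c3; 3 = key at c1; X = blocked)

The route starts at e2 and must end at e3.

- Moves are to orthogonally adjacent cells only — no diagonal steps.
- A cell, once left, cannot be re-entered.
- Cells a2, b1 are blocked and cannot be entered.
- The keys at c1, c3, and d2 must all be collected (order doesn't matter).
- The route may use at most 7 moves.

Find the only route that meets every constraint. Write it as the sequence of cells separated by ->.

The budget equals the shortest possible length, so every move has to be on a shortest route through the required cells.
Route from e2: left to d2, up to d1, left to c1, 2× down (reaching c3), 2× right (reaching e3) — 7 moves in all.
Check: all required cells visited; 7 ≤ 7 moves.

e2 -> d2 -> d1 -> c1 -> c2 -> c3 -> d3 -> e3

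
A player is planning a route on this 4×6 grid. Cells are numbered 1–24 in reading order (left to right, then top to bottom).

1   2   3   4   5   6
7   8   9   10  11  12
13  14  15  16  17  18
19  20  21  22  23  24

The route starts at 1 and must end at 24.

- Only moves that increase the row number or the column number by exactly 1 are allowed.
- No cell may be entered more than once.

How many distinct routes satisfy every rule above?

56

A right/down-only route from 1 to 24 makes exactly 3 down-moves and 5 right-moves in some order.
With no other constraints that would be C(8,3) = 56 routes.
That gives 56 routes.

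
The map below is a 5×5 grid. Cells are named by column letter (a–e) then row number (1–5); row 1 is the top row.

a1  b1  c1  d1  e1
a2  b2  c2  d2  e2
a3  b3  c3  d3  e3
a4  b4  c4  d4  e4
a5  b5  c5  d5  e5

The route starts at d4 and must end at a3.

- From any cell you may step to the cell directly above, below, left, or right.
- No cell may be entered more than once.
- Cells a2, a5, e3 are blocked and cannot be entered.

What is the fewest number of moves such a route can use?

4

The Manhattan distance from d4 to a3 is |4−3| + |4−1| = 4, so at least 4 moves are needed.
A route of 4 moves achieves this: d4 → d3 → c3 → b3 → a3.
Since 4 matches the lower bound, it is optimal.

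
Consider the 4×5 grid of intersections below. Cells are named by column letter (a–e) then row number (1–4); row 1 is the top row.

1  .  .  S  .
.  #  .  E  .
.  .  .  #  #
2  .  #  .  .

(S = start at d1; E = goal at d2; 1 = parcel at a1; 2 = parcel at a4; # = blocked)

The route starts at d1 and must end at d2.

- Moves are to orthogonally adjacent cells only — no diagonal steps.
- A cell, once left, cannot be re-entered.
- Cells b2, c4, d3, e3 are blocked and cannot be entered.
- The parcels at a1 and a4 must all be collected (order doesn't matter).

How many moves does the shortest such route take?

11

Any route passes through a1 and a4 in some order between d1 and d2. Summing Manhattan distances along each leg and taking the cheapest ordering (d1 → a1 → a4 → d2) gives a lower bound of 3 + 3 + 5 = 11 moves.
A route of 11 moves achieves this: d1 → c1 → b1 → a1 → a2 → a3 → a4 → b4 → b3 → c3 → c2 → d2.
Since 11 matches the lower bound, it is optimal.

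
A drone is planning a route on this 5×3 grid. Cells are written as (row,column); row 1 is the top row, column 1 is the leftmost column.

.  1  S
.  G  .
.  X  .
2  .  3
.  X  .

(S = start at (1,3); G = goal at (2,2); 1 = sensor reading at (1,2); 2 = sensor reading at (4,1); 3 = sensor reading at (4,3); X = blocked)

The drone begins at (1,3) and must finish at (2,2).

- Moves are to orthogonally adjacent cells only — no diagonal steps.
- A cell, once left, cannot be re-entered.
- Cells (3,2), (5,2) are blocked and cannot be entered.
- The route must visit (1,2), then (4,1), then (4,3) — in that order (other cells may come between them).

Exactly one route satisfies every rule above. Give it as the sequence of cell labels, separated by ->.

(1,3) -> (1,2) -> (1,1) -> (2,1) -> (3,1) -> (4,1) -> (4,2) -> (4,3) -> (3,3) -> (2,3) -> (2,2)

The waypoints must appear in the order (1,2), (4,1), (4,3), with no cell reused.
Route from (1,3): 2× left (reaching (1,1)), 3× down (reaching (4,1)), 2× right (reaching (4,3)), 2× up (reaching (2,3)), left to (2,2) — 10 moves in all.
Check: order respected (1 at step 1, 2 at step 5, 3 at step 7).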